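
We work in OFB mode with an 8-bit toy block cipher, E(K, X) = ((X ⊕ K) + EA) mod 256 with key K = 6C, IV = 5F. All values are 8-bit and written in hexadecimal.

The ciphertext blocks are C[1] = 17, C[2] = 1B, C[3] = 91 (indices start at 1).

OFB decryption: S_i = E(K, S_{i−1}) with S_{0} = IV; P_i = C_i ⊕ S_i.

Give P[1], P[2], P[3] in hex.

P[1]: S = E(K, 5F) = 1D; 17 ⊕ 1D = 0A.
P[2]: S = E(K, 1D) = 5B; 1B ⊕ 5B = 40.
P[3]: S = E(K, 5B) = 21; 91 ⊕ 21 = B0.

P[1] = 0A, P[2] = 40, P[3] = B0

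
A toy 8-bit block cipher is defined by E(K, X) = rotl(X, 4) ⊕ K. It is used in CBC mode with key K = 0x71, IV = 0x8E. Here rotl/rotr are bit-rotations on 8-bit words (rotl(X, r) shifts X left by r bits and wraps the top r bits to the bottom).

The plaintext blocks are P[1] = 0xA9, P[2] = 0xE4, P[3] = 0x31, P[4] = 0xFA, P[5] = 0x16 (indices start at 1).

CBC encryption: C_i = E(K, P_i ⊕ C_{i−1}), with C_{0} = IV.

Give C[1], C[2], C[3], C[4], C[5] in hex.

C[1] = 0x03, C[2] = 0x0F, C[3] = 0x92, C[4] = 0xF7, C[5] = 0x6F

C[1]: P[1] ⊕ 0x8E = 0x27; E(K, 0x27) = 0x03.
C[2]: P[2] ⊕ 0x03 = 0xE7; E(K, 0xE7) = 0x0F.
C[3]: P[3] ⊕ 0x0F = 0x3E; E(K, 0x3E) = 0x92.
C[4]: P[4] ⊕ 0x92 = 0x68; E(K, 0x68) = 0xF7.
C[5]: P[5] ⊕ 0xF7 = 0xE1; E(K, 0xE1) = 0x6F.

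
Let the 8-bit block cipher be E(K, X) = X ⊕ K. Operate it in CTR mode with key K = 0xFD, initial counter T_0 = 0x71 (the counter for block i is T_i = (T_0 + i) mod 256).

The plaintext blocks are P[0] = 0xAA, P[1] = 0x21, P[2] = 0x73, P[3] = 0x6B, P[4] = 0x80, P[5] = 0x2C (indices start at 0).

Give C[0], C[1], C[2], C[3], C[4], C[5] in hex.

CTR encryption: S_i = E(K, T_i) where T_i is the counter for block i; C_i = P_i ⊕ S_i.
C[0]: T = 0x71, S = E(K, T) = 0x8C; 0xAA ⊕ 0x8C = 0x26.
C[1]: T = 0x72, S = E(K, T) = 0x8F; 0x21 ⊕ 0x8F = 0xAE.
C[2]: T = 0x73, S = E(K, T) = 0x8E; 0x73 ⊕ 0x8E = 0xFD.
C[3]: T = 0x74, S = E(K, T) = 0x89; 0x6B ⊕ 0x89 = 0xE2.
C[4]: T = 0x75, S = E(K, T) = 0x88; 0x80 ⊕ 0x88 = 0x08.
C[5]: T = 0x76, S = E(K, T) = 0x8B; 0x2C ⊕ 0x8B = 0xA7.

C[0] = 0x26, C[1] = 0xAE, C[2] = 0xFD, C[3] = 0xE2, C[4] = 0x08, C[5] = 0xA7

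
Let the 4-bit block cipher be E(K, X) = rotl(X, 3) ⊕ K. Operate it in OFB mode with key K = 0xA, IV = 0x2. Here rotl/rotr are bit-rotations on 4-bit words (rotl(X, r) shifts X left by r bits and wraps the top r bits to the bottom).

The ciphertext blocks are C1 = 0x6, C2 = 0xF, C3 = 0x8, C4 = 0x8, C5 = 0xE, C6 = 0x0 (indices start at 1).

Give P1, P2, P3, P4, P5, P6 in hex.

OFB decryption: S_i = E(K, S_{i−1}) with S_{0} = IV; P_i = C_i ⊕ S_i.
P1: S = E(K, 0x2) = 0xB; 0x6 ⊕ 0xB = 0xD.
P2: S = E(K, 0xB) = 0x7; 0xF ⊕ 0x7 = 0x8.
P3: S = E(K, 0x7) = 0x1; 0x8 ⊕ 0x1 = 0x9.
P4: S = E(K, 0x1) = 0x2; 0x8 ⊕ 0x2 = 0xA.
P5: S = E(K, 0x2) = 0xB; 0xE ⊕ 0xB = 0x5.
P6: S = E(K, 0xB) = 0x7; 0x0 ⊕ 0x7 = 0x7.

P1 = 0xD, P2 = 0x8, P3 = 0x9, P4 = 0xA, P5 = 0x5, P6 = 0x7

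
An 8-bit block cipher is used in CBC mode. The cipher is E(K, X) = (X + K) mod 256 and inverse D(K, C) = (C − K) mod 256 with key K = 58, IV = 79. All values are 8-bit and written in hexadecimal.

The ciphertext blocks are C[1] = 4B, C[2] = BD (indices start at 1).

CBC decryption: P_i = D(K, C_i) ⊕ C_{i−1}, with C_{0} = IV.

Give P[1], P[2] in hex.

P[1] = 8A, P[2] = 2E

P[1]: D(K, 4B) = F3; F3 ⊕ 79 = 8A.
P[2]: D(K, BD) = 65; 65 ⊕ 4B = 2E.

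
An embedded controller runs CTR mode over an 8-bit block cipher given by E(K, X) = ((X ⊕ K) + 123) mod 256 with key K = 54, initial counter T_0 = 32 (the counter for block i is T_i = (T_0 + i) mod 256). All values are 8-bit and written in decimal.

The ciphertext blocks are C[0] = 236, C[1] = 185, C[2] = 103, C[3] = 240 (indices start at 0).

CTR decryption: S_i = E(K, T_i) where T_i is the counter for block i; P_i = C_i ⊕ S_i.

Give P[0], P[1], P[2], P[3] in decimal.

P[0]: T = 32, S = E(K, T) = 145; 236 ⊕ 145 = 125.
P[1]: T = 33, S = E(K, T) = 146; 185 ⊕ 146 = 43.
P[2]: T = 34, S = E(K, T) = 143; 103 ⊕ 143 = 232.
P[3]: T = 35, S = E(K, T) = 144; 240 ⊕ 144 = 96.

P[0] = 125, P[1] = 43, P[2] = 232, P[3] = 96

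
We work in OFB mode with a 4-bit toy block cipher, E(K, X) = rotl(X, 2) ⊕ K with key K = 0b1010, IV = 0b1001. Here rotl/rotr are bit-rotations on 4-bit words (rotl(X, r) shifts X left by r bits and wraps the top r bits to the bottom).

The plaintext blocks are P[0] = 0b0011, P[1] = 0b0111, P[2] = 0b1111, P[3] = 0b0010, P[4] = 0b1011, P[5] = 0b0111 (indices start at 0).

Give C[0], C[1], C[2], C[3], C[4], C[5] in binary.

C[0] = 0b1111, C[1] = 0b1110, C[2] = 0b0011, C[3] = 0b1011, C[4] = 0b0111, C[5] = 0b1110

OFB encryption: S_i = E(K, S_{i−1}) with S_{−1} = IV; C_i = P_i ⊕ S_i.
C[0]: S = E(K, 0b1001) = 0b1100; 0b0011 ⊕ 0b1100 = 0b1111.
C[1]: S = E(K, 0b1100) = 0b1001; 0b0111 ⊕ 0b1001 = 0b1110.
C[2]: S = E(K, 0b1001) = 0b1100; 0b1111 ⊕ 0b1100 = 0b0011.
C[3]: S = E(K, 0b1100) = 0b1001; 0b0010 ⊕ 0b1001 = 0b1011.
C[4]: S = E(K, 0b1001) = 0b1100; 0b1011 ⊕ 0b1100 = 0b0111.
C[5]: S = E(K, 0b1100) = 0b1001; 0b0111 ⊕ 0b1001 = 0b1110.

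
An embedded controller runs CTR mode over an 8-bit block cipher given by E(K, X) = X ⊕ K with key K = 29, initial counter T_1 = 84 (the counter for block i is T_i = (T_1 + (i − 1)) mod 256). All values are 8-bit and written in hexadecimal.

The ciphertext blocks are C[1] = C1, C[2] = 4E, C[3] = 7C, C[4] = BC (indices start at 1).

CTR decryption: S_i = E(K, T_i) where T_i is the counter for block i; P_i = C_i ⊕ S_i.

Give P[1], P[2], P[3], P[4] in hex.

P[1]: T = 84, S = E(K, T) = AD; C1 ⊕ AD = 6C.
P[2]: T = 85, S = E(K, T) = AC; 4E ⊕ AC = E2.
P[3]: T = 86, S = E(K, T) = AF; 7C ⊕ AF = D3.
P[4]: T = 87, S = E(K, T) = AE; BC ⊕ AE = 12.

P[1] = 6C, P[2] = E2, P[3] = D3, P[4] = 12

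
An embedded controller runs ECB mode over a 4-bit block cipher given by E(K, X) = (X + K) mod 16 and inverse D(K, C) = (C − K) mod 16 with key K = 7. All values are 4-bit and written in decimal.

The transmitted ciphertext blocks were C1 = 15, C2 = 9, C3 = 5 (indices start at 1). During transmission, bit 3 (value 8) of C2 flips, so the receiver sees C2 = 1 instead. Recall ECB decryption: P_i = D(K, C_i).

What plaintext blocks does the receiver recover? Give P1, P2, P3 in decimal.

Only C2 changed, to 1. In ECB, a change in C_i affects only P_i. Decrypting the received ciphertext:
P1: D(K, 15) = 8.
P2: D(K, 1) = 10.
P3: D(K, 5) = 14.
Blocks that differ from the original plaintext: P2.

P1 = 8, P2 = 10, P3 = 14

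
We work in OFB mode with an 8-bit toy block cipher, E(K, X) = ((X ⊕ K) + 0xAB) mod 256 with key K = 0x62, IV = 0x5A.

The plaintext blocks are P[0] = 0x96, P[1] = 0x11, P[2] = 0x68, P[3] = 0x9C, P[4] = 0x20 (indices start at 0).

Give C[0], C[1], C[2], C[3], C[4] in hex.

C[0] = 0x75, C[1] = 0x3D, C[2] = 0x91, C[3] = 0xDA, C[4] = 0xEF

OFB encryption: S_i = E(K, S_{i−1}) with S_{−1} = IV; C_i = P_i ⊕ S_i.
C[0]: S = E(K, 0x5A) = 0xE3; 0x96 ⊕ 0xE3 = 0x75.
C[1]: S = E(K, 0xE3) = 0x2C; 0x11 ⊕ 0x2C = 0x3D.
C[2]: S = E(K, 0x2C) = 0xF9; 0x68 ⊕ 0xF9 = 0x91.
C[3]: S = E(K, 0xF9) = 0x46; 0x9C ⊕ 0x46 = 0xDA.
C[4]: S = E(K, 0x46) = 0xCF; 0x20 ⊕ 0xCF = 0xEF.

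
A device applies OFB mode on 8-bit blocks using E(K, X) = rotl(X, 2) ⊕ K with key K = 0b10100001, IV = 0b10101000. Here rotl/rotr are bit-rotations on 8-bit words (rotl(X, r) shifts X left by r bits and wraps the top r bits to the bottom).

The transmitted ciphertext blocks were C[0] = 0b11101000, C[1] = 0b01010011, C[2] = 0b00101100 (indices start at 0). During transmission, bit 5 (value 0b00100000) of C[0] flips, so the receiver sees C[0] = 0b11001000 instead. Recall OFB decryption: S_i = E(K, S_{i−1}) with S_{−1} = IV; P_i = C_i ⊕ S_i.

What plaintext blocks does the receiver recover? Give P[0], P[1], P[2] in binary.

P[0] = 0b11001011, P[1] = 0b11111110, P[2] = 0b00111011

Only C[0] changed, to 0b11001000. In OFB, a change in C_i flips the same bit in P_i only; the keystream is unaffected. Decrypting the received ciphertext:
P[0]: S = E(K, 0b10101000) = 0b00000011; 0b11001000 ⊕ 0b00000011 = 0b11001011.
P[1]: S = E(K, 0b00000011) = 0b10101101; 0b01010011 ⊕ 0b10101101 = 0b11111110.
P[2]: S = E(K, 0b10101101) = 0b00010111; 0b00101100 ⊕ 0b00010111 = 0b00111011.
Blocks that differ from the original plaintext: P[0].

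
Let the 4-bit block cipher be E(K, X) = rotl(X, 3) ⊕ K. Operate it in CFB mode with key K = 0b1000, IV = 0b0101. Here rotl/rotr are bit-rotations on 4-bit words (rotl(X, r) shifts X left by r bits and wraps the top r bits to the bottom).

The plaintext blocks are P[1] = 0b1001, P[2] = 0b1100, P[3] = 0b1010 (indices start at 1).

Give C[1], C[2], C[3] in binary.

C[1] = 0b1011, C[2] = 0b1001, C[3] = 0b1110

CFB encryption: C_i = P_i ⊕ E(K, C_{i−1}), with C_{0} = IV.
C[1]: E(K, 0b0101) = 0b0010; 0b1001 ⊕ 0b0010 = 0b1011.
C[2]: E(K, 0b1011) = 0b0101; 0b1100 ⊕ 0b0101 = 0b1001.
C[3]: E(K, 0b1001) = 0b0100; 0b1010 ⊕ 0b0100 = 0b1110.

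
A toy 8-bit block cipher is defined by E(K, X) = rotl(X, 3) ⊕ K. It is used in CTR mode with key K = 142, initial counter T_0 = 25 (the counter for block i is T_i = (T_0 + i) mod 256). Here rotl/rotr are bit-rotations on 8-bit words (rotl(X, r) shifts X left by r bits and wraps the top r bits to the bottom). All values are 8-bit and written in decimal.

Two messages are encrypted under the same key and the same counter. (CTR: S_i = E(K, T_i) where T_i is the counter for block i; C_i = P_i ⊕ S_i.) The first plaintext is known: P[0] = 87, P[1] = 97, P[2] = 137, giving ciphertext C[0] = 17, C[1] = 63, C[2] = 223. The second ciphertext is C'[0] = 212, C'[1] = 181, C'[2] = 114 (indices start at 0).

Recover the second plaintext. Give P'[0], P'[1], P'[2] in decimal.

In CTR with a reused counter, both messages share the same keystream S_i, so C_i ⊕ C'_i = P_i ⊕ P'_i and thus P'_i = P_i ⊕ C_i ⊕ C'_i.
P'[0]: 87 ⊕ 17 ⊕ 212 = 146.
P'[1]: 97 ⊕ 63 ⊕ 181 = 235.
P'[2]: 137 ⊕ 223 ⊕ 114 = 36.

P'[0] = 146, P'[1] = 235, P'[2] = 36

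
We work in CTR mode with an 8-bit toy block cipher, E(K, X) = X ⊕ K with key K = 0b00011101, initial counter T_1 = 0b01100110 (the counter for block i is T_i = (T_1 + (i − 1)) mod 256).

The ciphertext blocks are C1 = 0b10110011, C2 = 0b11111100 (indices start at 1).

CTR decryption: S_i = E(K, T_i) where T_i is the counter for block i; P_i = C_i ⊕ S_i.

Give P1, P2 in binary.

P1 = 0b11001000, P2 = 0b10000110

P1: T = 0b01100110, S = E(K, T) = 0b01111011; 0b10110011 ⊕ 0b01111011 = 0b11001000.
P2: T = 0b01100111, S = E(K, T) = 0b01111010; 0b11111100 ⊕ 0b01111010 = 0b10000110.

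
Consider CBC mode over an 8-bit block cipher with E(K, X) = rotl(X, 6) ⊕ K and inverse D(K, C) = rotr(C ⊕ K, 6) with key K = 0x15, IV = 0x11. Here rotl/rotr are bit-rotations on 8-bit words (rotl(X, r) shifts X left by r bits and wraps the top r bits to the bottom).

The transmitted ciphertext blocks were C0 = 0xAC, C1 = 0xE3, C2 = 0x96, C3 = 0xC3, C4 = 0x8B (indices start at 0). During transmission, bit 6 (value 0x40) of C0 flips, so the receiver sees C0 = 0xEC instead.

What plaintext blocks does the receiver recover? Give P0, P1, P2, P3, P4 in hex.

CBC decryption: P_i = D(K, C_i) ⊕ C_{i−1}, with C_{−1} = IV.
Only C0 changed, to 0xEC. In CBC, a change in C_i garbles P_i and flips the same bit in P_{i+1}. Decrypting the received ciphertext:
P0: D(K, 0xEC) = 0xE7; 0xE7 ⊕ 0x11 = 0xF6.
P1: D(K, 0xE3) = 0xDB; 0xDB ⊕ 0xEC = 0x37.
P2: D(K, 0x96) = 0x0E; 0x0E ⊕ 0xE3 = 0xED.
P3: D(K, 0xC3) = 0x5B; 0x5B ⊕ 0x96 = 0xCD.
P4: D(K, 0x8B) = 0x7A; 0x7A ⊕ 0xC3 = 0xB9.
Blocks that differ from the original plaintext: P0, P1.

P0 = 0xF6, P1 = 0x37, P2 = 0xED, P3 = 0xCD, P4 = 0xB9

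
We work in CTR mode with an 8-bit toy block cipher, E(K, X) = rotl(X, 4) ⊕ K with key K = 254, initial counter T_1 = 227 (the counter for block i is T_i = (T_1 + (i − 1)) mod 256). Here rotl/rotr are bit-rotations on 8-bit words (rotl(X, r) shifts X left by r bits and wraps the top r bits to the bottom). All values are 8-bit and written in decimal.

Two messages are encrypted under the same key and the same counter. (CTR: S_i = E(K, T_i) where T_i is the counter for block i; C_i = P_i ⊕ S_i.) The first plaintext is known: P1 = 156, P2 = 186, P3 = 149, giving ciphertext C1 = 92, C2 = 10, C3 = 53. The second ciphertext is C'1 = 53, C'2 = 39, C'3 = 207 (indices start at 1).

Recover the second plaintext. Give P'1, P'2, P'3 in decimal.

P'1 = 245, P'2 = 151, P'3 = 111

In CTR with a reused counter, both messages share the same keystream S_i, so C_i ⊕ C'_i = P_i ⊕ P'_i and thus P'_i = P_i ⊕ C_i ⊕ C'_i.
P'1: 156 ⊕ 92 ⊕ 53 = 245.
P'2: 186 ⊕ 10 ⊕ 39 = 151.
P'3: 149 ⊕ 53 ⊕ 207 = 111.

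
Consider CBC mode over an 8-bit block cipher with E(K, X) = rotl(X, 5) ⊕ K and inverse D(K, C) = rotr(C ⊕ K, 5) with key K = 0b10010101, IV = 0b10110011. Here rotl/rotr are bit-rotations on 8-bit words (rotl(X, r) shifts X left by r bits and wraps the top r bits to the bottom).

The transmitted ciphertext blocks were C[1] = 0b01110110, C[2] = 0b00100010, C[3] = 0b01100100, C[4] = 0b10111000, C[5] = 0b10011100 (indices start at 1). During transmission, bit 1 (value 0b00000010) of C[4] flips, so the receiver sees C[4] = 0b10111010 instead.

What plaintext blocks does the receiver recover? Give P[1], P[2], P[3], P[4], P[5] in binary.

CBC decryption: P_i = D(K, C_i) ⊕ C_{i−1}, with C_{0} = IV.
Only C[4] changed, to 0b10111010. In CBC, a change in C_i garbles P_i and flips the same bit in P_{i+1}. Decrypting the received ciphertext:
P[1]: D(K, 0b01110110) = 0b00011111; 0b00011111 ⊕ 0b10110011 = 0b10101100.
P[2]: D(K, 0b00100010) = 0b10111101; 0b10111101 ⊕ 0b01110110 = 0b11001011.
P[3]: D(K, 0b01100100) = 0b10001111; 0b10001111 ⊕ 0b00100010 = 0b10101101.
P[4]: D(K, 0b10111010) = 0b01111001; 0b01111001 ⊕ 0b01100100 = 0b00011101.
P[5]: D(K, 0b10011100) = 0b01001000; 0b01001000 ⊕ 0b10111010 = 0b11110010.
Blocks that differ from the original plaintext: P[4], P[5].

P[1] = 0b10101100, P[2] = 0b11001011, P[3] = 0b10101101, P[4] = 0b00011101, P[5] = 0b11110010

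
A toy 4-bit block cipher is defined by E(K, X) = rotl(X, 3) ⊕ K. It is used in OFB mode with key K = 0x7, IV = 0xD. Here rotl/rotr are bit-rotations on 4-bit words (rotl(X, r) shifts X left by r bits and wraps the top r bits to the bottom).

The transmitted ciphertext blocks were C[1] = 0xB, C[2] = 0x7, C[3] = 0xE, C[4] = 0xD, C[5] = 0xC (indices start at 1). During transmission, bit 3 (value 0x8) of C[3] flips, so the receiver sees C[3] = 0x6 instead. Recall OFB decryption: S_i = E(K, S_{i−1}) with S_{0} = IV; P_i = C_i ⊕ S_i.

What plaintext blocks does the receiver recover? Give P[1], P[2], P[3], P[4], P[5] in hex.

Only C[3] changed, to 0x6. In OFB, a change in C_i flips the same bit in P_i only; the keystream is unaffected. Decrypting the received ciphertext:
P[1]: S = E(K, 0xD) = 0x9; 0xB ⊕ 0x9 = 0x2.
P[2]: S = E(K, 0x9) = 0xB; 0x7 ⊕ 0xB = 0xC.
P[3]: S = E(K, 0xB) = 0xA; 0x6 ⊕ 0xA = 0xC.
P[4]: S = E(K, 0xA) = 0x2; 0xD ⊕ 0x2 = 0xF.
P[5]: S = E(K, 0x2) = 0x6; 0xC ⊕ 0x6 = 0xA.
Blocks that differ from the original plaintext: P[3].

P[1] = 0x2, P[2] = 0xC, P[3] = 0xC, P[4] = 0xF, P[5] = 0xA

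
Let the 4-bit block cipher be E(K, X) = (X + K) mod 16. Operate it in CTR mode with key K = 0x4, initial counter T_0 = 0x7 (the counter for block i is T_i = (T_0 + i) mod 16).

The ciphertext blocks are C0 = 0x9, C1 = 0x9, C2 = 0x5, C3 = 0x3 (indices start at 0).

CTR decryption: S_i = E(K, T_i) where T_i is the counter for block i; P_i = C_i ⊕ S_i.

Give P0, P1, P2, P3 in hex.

P0: T = 0x7, S = E(K, T) = 0xB; 0x9 ⊕ 0xB = 0x2.
P1: T = 0x8, S = E(K, T) = 0xC; 0x9 ⊕ 0xC = 0x5.
P2: T = 0x9, S = E(K, T) = 0xD; 0x5 ⊕ 0xD = 0x8.
P3: T = 0xA, S = E(K, T) = 0xE; 0x3 ⊕ 0xE = 0xD.

P0 = 0x2, P1 = 0x5, P2 = 0x8, P3 = 0xD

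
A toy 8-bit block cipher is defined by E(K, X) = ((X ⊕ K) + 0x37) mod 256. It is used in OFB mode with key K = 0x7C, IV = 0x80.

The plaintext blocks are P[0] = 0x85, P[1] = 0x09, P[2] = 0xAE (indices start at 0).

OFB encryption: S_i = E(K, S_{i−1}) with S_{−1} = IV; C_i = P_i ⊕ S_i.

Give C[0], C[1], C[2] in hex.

C[0]: S = E(K, 0x80) = 0x33; 0x85 ⊕ 0x33 = 0xB6.
C[1]: S = E(K, 0x33) = 0x86; 0x09 ⊕ 0x86 = 0x8F.
C[2]: S = E(K, 0x86) = 0x31; 0xAE ⊕ 0x31 = 0x9F.

C[0] = 0xB6, C[1] = 0x8F, C[2] = 0x9F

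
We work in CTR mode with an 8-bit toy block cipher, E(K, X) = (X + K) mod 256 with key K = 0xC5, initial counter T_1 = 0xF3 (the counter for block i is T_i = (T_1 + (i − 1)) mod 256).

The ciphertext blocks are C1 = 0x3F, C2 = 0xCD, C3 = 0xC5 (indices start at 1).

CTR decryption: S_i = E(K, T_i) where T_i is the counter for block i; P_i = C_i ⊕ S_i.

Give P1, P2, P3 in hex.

P1 = 0x87, P2 = 0x74, P3 = 0x7F

P1: T = 0xF3, S = E(K, T) = 0xB8; 0x3F ⊕ 0xB8 = 0x87.
P2: T = 0xF4, S = E(K, T) = 0xB9; 0xCD ⊕ 0xB9 = 0x74.
P3: T = 0xF5, S = E(K, T) = 0xBA; 0xC5 ⊕ 0xBA = 0x7F.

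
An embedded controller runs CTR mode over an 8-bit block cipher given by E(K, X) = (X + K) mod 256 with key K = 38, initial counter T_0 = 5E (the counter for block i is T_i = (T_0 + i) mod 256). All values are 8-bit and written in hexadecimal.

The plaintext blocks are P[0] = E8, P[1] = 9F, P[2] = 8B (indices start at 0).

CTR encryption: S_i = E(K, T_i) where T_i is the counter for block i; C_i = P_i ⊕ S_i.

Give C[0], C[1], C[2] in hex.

C[0] = 7E, C[1] = 08, C[2] = 13

C[0]: T = 5E, S = E(K, T) = 96; E8 ⊕ 96 = 7E.
C[1]: T = 5F, S = E(K, T) = 97; 9F ⊕ 97 = 08.
C[2]: T = 60, S = E(K, T) = 98; 8B ⊕ 98 = 13.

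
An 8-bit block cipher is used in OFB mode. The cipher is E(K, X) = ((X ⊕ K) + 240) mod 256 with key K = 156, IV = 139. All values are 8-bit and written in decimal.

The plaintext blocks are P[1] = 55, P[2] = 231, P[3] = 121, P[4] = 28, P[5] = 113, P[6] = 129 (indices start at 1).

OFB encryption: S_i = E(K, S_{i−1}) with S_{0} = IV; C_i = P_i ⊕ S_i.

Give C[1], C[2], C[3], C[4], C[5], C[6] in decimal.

C[1] = 48, C[2] = 108, C[3] = 126, C[4] = 151, C[5] = 118, C[6] = 10

C[1]: S = E(K, 139) = 7; 55 ⊕ 7 = 48.
C[2]: S = E(K, 7) = 139; 231 ⊕ 139 = 108.
C[3]: S = E(K, 139) = 7; 121 ⊕ 7 = 126.
C[4]: S = E(K, 7) = 139; 28 ⊕ 139 = 151.
C[5]: S = E(K, 139) = 7; 113 ⊕ 7 = 118.
C[6]: S = E(K, 7) = 139; 129 ⊕ 139 = 10.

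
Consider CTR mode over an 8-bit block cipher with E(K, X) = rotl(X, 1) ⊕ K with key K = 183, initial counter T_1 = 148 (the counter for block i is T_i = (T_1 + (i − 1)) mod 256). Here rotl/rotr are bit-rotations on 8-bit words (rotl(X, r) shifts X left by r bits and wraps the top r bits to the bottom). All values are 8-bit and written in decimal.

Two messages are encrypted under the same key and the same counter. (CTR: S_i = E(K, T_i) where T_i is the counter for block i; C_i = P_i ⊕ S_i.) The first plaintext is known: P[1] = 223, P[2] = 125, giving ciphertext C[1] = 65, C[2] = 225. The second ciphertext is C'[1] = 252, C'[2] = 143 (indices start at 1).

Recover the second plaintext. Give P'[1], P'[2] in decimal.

In CTR with a reused counter, both messages share the same keystream S_i, so C_i ⊕ C'_i = P_i ⊕ P'_i and thus P'_i = P_i ⊕ C_i ⊕ C'_i.
P'[1]: 223 ⊕ 65 ⊕ 252 = 98.
P'[2]: 125 ⊕ 225 ⊕ 143 = 19.

P'[1] = 98, P'[2] = 19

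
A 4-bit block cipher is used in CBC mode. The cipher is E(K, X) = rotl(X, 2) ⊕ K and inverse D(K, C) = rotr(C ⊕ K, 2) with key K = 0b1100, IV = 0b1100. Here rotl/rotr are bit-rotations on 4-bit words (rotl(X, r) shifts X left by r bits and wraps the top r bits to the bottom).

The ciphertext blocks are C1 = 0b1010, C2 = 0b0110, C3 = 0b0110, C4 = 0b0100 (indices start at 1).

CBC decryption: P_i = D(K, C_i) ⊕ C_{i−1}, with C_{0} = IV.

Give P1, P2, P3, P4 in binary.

P1 = 0b0101, P2 = 0b0000, P3 = 0b1100, P4 = 0b0100

P1: D(K, 0b1010) = 0b1001; 0b1001 ⊕ 0b1100 = 0b0101.
P2: D(K, 0b0110) = 0b1010; 0b1010 ⊕ 0b1010 = 0b0000.
P3: D(K, 0b0110) = 0b1010; 0b1010 ⊕ 0b0110 = 0b1100.
P4: D(K, 0b0100) = 0b0010; 0b0010 ⊕ 0b0110 = 0b0100.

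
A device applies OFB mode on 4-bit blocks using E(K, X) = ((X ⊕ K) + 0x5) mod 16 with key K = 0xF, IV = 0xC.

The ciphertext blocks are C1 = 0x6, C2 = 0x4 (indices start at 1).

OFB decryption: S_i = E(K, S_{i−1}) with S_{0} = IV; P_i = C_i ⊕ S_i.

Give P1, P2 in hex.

P1 = 0xE, P2 = 0x8

P1: S = E(K, 0xC) = 0x8; 0x6 ⊕ 0x8 = 0xE.
P2: S = E(K, 0x8) = 0xC; 0x4 ⊕ 0xC = 0x8.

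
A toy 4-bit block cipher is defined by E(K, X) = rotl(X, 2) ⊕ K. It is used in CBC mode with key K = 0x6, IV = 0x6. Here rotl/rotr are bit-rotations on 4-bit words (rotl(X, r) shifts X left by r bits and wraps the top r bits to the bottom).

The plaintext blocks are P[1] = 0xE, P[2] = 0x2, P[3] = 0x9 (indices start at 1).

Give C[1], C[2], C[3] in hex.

C[1] = 0x4, C[2] = 0xF, C[3] = 0xF

CBC encryption: C_i = E(K, P_i ⊕ C_{i−1}), with C_{0} = IV.
C[1]: P[1] ⊕ 0x6 = 0x8; E(K, 0x8) = 0x4.
C[2]: P[2] ⊕ 0x4 = 0x6; E(K, 0x6) = 0xF.
C[3]: P[3] ⊕ 0xF = 0x6; E(K, 0x6) = 0xF.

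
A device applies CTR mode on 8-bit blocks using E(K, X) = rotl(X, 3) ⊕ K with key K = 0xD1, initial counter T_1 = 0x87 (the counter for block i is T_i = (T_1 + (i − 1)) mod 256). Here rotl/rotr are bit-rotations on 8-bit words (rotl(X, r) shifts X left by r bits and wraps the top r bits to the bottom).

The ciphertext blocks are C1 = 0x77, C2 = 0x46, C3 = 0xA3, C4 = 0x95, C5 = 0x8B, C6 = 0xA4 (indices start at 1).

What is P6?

P6 = 0x11

CTR decryption: S_i = E(K, T_i) where T_i is the counter for block i; P_i = C_i ⊕ S_i.
P6: T = 0x8C, S = E(K, T) = 0xB5; 0xA4 ⊕ 0xB5 = 0x11.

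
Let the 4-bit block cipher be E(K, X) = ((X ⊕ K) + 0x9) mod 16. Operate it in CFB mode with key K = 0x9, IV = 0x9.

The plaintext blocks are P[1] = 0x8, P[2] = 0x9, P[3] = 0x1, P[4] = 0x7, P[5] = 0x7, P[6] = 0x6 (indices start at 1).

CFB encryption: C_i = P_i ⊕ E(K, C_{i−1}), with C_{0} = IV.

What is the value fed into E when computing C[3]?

C[1]: E(K, 0x9) = 0x9; 0x8 ⊕ 0x9 = 0x1.
C[2]: E(K, 0x1) = 0x1; 0x9 ⊕ 0x1 = 0x8.
C[3]: E(K, 0x8) = 0xA; 0x1 ⊕ 0xA = 0xB.
So the input to E for block [3] is 0x8.

0x8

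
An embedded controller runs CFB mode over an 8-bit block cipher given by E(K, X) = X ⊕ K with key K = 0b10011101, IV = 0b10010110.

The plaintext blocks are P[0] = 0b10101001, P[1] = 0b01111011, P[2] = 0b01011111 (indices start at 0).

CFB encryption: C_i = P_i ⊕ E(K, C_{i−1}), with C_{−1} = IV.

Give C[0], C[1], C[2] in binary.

C[0] = 0b10100010, C[1] = 0b01000100, C[2] = 0b10000110

C[0]: E(K, 0b10010110) = 0b00001011; 0b10101001 ⊕ 0b00001011 = 0b10100010.
C[1]: E(K, 0b10100010) = 0b00111111; 0b01111011 ⊕ 0b00111111 = 0b01000100.
C[2]: E(K, 0b01000100) = 0b11011001; 0b01011111 ⊕ 0b11011001 = 0b10000110.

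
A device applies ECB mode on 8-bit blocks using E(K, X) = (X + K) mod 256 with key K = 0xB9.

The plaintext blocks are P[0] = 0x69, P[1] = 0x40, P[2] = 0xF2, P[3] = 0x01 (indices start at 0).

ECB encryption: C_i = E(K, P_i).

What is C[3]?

C[3]: E(K, 0x01) = 0xBA.

C[3] = 0xBA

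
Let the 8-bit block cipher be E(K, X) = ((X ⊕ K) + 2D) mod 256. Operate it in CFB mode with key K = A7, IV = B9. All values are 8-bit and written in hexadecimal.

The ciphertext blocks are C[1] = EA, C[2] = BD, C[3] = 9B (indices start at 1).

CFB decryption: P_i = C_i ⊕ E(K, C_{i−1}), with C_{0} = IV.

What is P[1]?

P[1] = A1

P[1]: E(K, B9) = 4B; EA ⊕ 4B = A1.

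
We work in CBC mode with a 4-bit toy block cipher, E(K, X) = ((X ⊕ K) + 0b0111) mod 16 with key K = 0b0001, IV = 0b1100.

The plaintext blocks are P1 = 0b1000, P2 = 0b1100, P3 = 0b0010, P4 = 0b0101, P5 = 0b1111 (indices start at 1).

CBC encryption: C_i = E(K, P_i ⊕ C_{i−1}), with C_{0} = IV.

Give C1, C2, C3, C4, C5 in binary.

C1 = 0b1100, C2 = 0b1000, C3 = 0b0010, C4 = 0b1101, C5 = 0b1010

C1: P1 ⊕ 0b1100 = 0b0100; E(K, 0b0100) = 0b1100.
C2: P2 ⊕ 0b1100 = 0b0000; E(K, 0b0000) = 0b1000.
C3: P3 ⊕ 0b1000 = 0b1010; E(K, 0b1010) = 0b0010.
C4: P4 ⊕ 0b0010 = 0b0111; E(K, 0b0111) = 0b1101.
C5: P5 ⊕ 0b1101 = 0b0010; E(K, 0b0010) = 0b1010.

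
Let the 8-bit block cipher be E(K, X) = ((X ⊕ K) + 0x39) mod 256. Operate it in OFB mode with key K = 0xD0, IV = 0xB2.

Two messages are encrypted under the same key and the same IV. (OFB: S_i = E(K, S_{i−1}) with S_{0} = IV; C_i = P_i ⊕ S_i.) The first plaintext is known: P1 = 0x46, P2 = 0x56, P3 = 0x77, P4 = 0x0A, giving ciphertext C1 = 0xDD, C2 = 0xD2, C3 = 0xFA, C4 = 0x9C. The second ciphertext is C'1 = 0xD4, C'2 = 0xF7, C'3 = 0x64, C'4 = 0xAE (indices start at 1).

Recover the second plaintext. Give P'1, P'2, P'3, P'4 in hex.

P'1 = 0x4F, P'2 = 0x73, P'3 = 0xE9, P'4 = 0x38

In OFB with a reused IV, both messages share the same keystream S_i, so C_i ⊕ C'_i = P_i ⊕ P'_i and thus P'_i = P_i ⊕ C_i ⊕ C'_i.
P'1: 0x46 ⊕ 0xDD ⊕ 0xD4 = 0x4F.
P'2: 0x56 ⊕ 0xD2 ⊕ 0xF7 = 0x73.
P'3: 0x77 ⊕ 0xFA ⊕ 0x64 = 0xE9.
P'4: 0x0A ⊕ 0x9C ⊕ 0xAE = 0x38.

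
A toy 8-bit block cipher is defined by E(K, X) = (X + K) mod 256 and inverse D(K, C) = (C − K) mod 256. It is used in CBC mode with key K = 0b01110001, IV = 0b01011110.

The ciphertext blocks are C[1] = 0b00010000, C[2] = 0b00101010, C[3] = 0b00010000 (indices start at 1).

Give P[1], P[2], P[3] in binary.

P[1] = 0b11000001, P[2] = 0b10101001, P[3] = 0b10110101

CBC decryption: P_i = D(K, C_i) ⊕ C_{i−1}, with C_{0} = IV.
P[1]: D(K, 0b00010000) = 0b10011111; 0b10011111 ⊕ 0b01011110 = 0b11000001.
P[2]: D(K, 0b00101010) = 0b10111001; 0b10111001 ⊕ 0b00010000 = 0b10101001.
P[3]: D(K, 0b00010000) = 0b10011111; 0b10011111 ⊕ 0b00101010 = 0b10110101.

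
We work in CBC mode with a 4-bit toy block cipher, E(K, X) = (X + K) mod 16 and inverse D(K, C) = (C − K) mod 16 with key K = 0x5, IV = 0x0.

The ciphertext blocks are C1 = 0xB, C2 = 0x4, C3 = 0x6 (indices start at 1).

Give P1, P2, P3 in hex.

CBC decryption: P_i = D(K, C_i) ⊕ C_{i−1}, with C_{0} = IV.
P1: D(K, 0xB) = 0x6; 0x6 ⊕ 0x0 = 0x6.
P2: D(K, 0x4) = 0xF; 0xF ⊕ 0xB = 0x4.
P3: D(K, 0x6) = 0x1; 0x1 ⊕ 0x4 = 0x5.

P1 = 0x6, P2 = 0x4, P3 = 0x5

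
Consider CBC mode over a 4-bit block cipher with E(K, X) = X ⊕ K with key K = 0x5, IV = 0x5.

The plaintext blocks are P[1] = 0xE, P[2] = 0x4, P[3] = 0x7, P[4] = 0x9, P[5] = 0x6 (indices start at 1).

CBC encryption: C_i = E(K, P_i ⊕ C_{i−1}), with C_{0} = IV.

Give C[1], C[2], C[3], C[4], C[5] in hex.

C[1]: P[1] ⊕ 0x5 = 0xB; E(K, 0xB) = 0xE.
C[2]: P[2] ⊕ 0xE = 0xA; E(K, 0xA) = 0xF.
C[3]: P[3] ⊕ 0xF = 0x8; E(K, 0x8) = 0xD.
C[4]: P[4] ⊕ 0xD = 0x4; E(K, 0x4) = 0x1.
C[5]: P[5] ⊕ 0x1 = 0x7; E(K, 0x7) = 0x2.

C[1] = 0xE, C[2] = 0xF, C[3] = 0xD, C[4] = 0x1, C[5] = 0x2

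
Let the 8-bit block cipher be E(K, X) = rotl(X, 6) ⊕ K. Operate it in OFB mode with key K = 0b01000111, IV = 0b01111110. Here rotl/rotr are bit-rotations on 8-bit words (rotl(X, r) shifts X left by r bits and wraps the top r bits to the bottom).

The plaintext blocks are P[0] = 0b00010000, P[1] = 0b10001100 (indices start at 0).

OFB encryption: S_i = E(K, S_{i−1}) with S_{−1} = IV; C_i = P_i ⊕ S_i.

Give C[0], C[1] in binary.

C[0]: S = E(K, 0b01111110) = 0b11011000; 0b00010000 ⊕ 0b11011000 = 0b11001000.
C[1]: S = E(K, 0b11011000) = 0b01110001; 0b10001100 ⊕ 0b01110001 = 0b11111101.

C[0] = 0b11001000, C[1] = 0b11111101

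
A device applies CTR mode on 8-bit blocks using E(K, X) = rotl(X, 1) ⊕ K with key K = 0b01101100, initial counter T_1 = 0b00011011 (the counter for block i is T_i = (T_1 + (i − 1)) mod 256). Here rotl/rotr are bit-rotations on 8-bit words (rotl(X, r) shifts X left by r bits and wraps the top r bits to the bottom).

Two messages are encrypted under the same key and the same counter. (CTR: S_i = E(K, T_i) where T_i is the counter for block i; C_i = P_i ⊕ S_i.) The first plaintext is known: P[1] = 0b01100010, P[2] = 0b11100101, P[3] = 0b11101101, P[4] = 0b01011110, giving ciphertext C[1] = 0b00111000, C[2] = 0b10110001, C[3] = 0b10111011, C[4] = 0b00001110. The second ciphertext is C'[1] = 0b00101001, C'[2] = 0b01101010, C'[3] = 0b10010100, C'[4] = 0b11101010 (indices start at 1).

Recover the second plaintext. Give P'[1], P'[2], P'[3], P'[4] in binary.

In CTR with a reused counter, both messages share the same keystream S_i, so C_i ⊕ C'_i = P_i ⊕ P'_i and thus P'_i = P_i ⊕ C_i ⊕ C'_i.
P'[1]: 0b01100010 ⊕ 0b00111000 ⊕ 0b00101001 = 0b01110011.
P'[2]: 0b11100101 ⊕ 0b10110001 ⊕ 0b01101010 = 0b00111110.
P'[3]: 0b11101101 ⊕ 0b10111011 ⊕ 0b10010100 = 0b11000010.
P'[4]: 0b01011110 ⊕ 0b00001110 ⊕ 0b11101010 = 0b10111010.

P'[1] = 0b01110011, P'[2] = 0b00111110, P'[3] = 0b11000010, P'[4] = 0b10111010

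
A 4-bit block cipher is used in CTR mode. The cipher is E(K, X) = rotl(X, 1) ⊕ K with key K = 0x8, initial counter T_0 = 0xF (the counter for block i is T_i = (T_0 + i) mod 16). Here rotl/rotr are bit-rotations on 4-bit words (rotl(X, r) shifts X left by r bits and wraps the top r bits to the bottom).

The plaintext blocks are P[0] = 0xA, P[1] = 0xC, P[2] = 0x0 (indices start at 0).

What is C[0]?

CTR encryption: S_i = E(K, T_i) where T_i is the counter for block i; C_i = P_i ⊕ S_i.
C[0]: T = 0xF, S = E(K, T) = 0x7; 0xA ⊕ 0x7 = 0xD.

C[0] = 0xD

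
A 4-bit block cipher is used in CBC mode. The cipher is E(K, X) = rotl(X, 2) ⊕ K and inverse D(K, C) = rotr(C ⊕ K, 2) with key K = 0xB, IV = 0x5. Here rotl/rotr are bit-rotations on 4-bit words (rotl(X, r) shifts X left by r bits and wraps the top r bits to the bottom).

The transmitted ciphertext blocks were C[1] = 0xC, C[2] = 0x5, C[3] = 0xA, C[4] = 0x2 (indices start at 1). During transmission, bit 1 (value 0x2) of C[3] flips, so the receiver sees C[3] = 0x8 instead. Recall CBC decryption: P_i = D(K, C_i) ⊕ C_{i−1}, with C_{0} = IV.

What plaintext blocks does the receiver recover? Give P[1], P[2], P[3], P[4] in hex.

P[1] = 0x8, P[2] = 0x7, P[3] = 0x9, P[4] = 0xE

Only C[3] changed, to 0x8. In CBC, a change in C_i garbles P_i and flips the same bit in P_{i+1}. Decrypting the received ciphertext:
P[1]: D(K, 0xC) = 0xD; 0xD ⊕ 0x5 = 0x8.
P[2]: D(K, 0x5) = 0xB; 0xB ⊕ 0xC = 0x7.
P[3]: D(K, 0x8) = 0xC; 0xC ⊕ 0x5 = 0x9.
P[4]: D(K, 0x2) = 0x6; 0x6 ⊕ 0x8 = 0xE.
Blocks that differ from the original plaintext: P[3], P[4].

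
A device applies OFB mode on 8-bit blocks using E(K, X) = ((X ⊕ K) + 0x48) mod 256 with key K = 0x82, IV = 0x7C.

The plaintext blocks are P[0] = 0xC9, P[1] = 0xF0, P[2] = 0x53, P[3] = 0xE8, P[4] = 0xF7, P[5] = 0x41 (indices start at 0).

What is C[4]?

OFB encryption: S_i = E(K, S_{i−1}) with S_{−1} = IV; C_i = P_i ⊕ S_i.
C[0]: S = E(K, 0x7C) = 0x46; 0xC9 ⊕ 0x46 = 0x8F.
C[1]: S = E(K, 0x46) = 0x0C; 0xF0 ⊕ 0x0C = 0xFC.
C[2]: S = E(K, 0x0C) = 0xD6; 0x53 ⊕ 0xD6 = 0x85.
C[3]: S = E(K, 0xD6) = 0x9C; 0xE8 ⊕ 0x9C = 0x74.
C[4]: S = E(K, 0x9C) = 0x66; 0xF7 ⊕ 0x66 = 0x91.

C[4] = 0x91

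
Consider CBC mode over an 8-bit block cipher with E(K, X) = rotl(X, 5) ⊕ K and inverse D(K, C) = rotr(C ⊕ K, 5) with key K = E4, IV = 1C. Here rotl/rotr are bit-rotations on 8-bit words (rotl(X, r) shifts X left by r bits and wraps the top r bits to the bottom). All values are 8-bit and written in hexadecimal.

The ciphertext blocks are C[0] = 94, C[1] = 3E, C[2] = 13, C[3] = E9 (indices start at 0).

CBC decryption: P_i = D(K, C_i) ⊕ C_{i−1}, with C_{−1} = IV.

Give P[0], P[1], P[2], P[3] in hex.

P[0]: D(K, 94) = 83; 83 ⊕ 1C = 9F.
P[1]: D(K, 3E) = D6; D6 ⊕ 94 = 42.
P[2]: D(K, 13) = BF; BF ⊕ 3E = 81.
P[3]: D(K, E9) = 68; 68 ⊕ 13 = 7B.

P[0] = 9F, P[1] = 42, P[2] = 81, P[3] = 7B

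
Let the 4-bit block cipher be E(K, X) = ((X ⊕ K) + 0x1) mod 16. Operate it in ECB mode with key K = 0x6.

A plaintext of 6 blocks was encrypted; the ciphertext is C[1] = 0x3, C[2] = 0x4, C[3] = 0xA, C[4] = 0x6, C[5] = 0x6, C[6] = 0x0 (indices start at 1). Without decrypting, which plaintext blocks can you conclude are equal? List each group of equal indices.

ECB encrypts each block independently with the same key, so equal ciphertext blocks imply equal plaintext blocks.
C[4] = C[5] = 0x6, so P[4] = P[5].

P[4] = P[5]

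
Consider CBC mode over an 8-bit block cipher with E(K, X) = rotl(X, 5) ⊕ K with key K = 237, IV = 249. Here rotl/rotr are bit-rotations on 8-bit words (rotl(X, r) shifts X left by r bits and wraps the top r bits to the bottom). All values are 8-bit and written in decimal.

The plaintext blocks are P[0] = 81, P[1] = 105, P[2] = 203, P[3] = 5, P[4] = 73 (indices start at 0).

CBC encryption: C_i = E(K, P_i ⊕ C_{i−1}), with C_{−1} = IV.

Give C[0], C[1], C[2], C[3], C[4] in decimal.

C[0] = 248, C[1] = 223, C[2] = 111, C[3] = 160, C[4] = 208

C[0]: P[0] ⊕ 249 = 168; E(K, 168) = 248.
C[1]: P[1] ⊕ 248 = 145; E(K, 145) = 223.
C[2]: P[2] ⊕ 223 = 20; E(K, 20) = 111.
C[3]: P[3] ⊕ 111 = 106; E(K, 106) = 160.
C[4]: P[4] ⊕ 160 = 233; E(K, 233) = 208.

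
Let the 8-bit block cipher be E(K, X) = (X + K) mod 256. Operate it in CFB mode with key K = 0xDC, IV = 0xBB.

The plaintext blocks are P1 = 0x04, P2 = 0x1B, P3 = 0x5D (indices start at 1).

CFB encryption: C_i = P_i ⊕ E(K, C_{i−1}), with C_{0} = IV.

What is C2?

C2 = 0x74

C1: E(K, 0xBB) = 0x97; 0x04 ⊕ 0x97 = 0x93.
C2: E(K, 0x93) = 0x6F; 0x1B ⊕ 0x6F = 0x74.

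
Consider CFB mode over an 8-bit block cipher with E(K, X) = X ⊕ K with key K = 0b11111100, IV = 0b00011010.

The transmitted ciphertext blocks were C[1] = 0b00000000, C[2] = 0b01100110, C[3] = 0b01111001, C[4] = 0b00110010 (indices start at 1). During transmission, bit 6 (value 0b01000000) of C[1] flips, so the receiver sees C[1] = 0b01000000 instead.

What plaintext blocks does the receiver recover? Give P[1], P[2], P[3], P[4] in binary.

P[1] = 0b10100110, P[2] = 0b11011010, P[3] = 0b11100011, P[4] = 0b10110111

CFB decryption: P_i = C_i ⊕ E(K, C_{i−1}), with C_{0} = IV.
Only C[1] changed, to 0b01000000. In CFB, a change in C_i flips the same bit in P_i and garbles P_{i+1}. Decrypting the received ciphertext:
P[1]: E(K, 0b00011010) = 0b11100110; 0b01000000 ⊕ 0b11100110 = 0b10100110.
P[2]: E(K, 0b01000000) = 0b10111100; 0b01100110 ⊕ 0b10111100 = 0b11011010.
P[3]: E(K, 0b01100110) = 0b10011010; 0b01111001 ⊕ 0b10011010 = 0b11100011.
P[4]: E(K, 0b01111001) = 0b10000101; 0b00110010 ⊕ 0b10000101 = 0b10110111.
Blocks that differ from the original plaintext: P[1], P[2].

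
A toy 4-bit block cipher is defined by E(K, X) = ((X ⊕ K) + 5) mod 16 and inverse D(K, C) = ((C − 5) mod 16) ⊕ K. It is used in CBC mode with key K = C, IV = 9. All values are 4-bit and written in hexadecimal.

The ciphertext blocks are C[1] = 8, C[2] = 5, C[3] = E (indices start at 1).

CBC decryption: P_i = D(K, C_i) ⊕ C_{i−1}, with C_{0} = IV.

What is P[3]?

P[3] = 0

P[3]: D(K, E) = 5; 5 ⊕ 5 = 0.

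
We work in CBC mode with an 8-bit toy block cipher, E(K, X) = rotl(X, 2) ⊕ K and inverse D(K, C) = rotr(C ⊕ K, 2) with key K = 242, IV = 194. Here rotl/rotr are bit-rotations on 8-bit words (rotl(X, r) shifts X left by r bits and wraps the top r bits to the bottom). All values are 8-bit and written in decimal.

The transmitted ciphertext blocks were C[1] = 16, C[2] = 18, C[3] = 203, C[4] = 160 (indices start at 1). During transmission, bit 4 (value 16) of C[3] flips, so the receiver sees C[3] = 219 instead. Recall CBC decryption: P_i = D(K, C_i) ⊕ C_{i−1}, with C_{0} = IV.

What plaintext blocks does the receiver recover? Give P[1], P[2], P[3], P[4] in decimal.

Only C[3] changed, to 219. In CBC, a change in C_i garbles P_i and flips the same bit in P_{i+1}. Decrypting the received ciphertext:
P[1]: D(K, 16) = 184; 184 ⊕ 194 = 122.
P[2]: D(K, 18) = 56; 56 ⊕ 16 = 40.
P[3]: D(K, 219) = 74; 74 ⊕ 18 = 88.
P[4]: D(K, 160) = 148; 148 ⊕ 219 = 79.
Blocks that differ from the original plaintext: P[3], P[4].

P[1] = 122, P[2] = 40, P[3] = 88, P[4] = 79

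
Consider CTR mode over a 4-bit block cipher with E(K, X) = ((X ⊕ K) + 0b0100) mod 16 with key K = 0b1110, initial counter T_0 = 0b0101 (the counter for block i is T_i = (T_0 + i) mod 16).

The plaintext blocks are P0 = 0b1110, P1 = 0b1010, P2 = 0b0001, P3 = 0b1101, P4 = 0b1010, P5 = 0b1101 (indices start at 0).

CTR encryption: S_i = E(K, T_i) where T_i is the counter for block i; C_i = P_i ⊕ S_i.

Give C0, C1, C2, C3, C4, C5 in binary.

C0 = 0b0001, C1 = 0b0110, C2 = 0b1100, C3 = 0b0111, C4 = 0b0001, C5 = 0b0101

C0: T = 0b0101, S = E(K, T) = 0b1111; 0b1110 ⊕ 0b1111 = 0b0001.
C1: T = 0b0110, S = E(K, T) = 0b1100; 0b1010 ⊕ 0b1100 = 0b0110.
C2: T = 0b0111, S = E(K, T) = 0b1101; 0b0001 ⊕ 0b1101 = 0b1100.
C3: T = 0b1000, S = E(K, T) = 0b1010; 0b1101 ⊕ 0b1010 = 0b0111.
C4: T = 0b1001, S = E(K, T) = 0b1011; 0b1010 ⊕ 0b1011 = 0b0001.
C5: T = 0b1010, S = E(K, T) = 0b1000; 0b1101 ⊕ 0b1000 = 0b0101.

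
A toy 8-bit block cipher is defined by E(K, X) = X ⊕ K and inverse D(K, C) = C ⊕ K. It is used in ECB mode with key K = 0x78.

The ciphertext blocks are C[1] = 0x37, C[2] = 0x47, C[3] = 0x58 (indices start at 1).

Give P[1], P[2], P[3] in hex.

ECB decryption: P_i = D(K, C_i).
P[1]: D(K, 0x37) = 0x4F.
P[2]: D(K, 0x47) = 0x3F.
P[3]: D(K, 0x58) = 0x20.

P[1] = 0x4F, P[2] = 0x3F, P[3] = 0x20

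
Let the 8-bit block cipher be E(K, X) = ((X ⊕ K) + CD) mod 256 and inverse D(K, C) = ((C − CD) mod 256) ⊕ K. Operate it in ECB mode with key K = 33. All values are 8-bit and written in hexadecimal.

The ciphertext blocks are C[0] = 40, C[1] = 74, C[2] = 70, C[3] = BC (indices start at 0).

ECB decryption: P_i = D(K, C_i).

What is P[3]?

P[3]: D(K, BC) = DC.

P[3] = DC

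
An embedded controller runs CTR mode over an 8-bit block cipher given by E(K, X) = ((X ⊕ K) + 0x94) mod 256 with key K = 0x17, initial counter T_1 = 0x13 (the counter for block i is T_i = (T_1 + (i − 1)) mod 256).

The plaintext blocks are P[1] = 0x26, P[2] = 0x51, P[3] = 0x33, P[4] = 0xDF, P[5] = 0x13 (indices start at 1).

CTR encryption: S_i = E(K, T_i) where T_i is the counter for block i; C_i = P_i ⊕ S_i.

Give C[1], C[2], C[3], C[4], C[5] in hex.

C[1]: T = 0x13, S = E(K, T) = 0x98; 0x26 ⊕ 0x98 = 0xBE.
C[2]: T = 0x14, S = E(K, T) = 0x97; 0x51 ⊕ 0x97 = 0xC6.
C[3]: T = 0x15, S = E(K, T) = 0x96; 0x33 ⊕ 0x96 = 0xA5.
C[4]: T = 0x16, S = E(K, T) = 0x95; 0xDF ⊕ 0x95 = 0x4A.
C[5]: T = 0x17, S = E(K, T) = 0x94; 0x13 ⊕ 0x94 = 0x87.

C[1] = 0xBE, C[2] = 0xC6, C[3] = 0xA5, C[4] = 0x4A, C[5] = 0x87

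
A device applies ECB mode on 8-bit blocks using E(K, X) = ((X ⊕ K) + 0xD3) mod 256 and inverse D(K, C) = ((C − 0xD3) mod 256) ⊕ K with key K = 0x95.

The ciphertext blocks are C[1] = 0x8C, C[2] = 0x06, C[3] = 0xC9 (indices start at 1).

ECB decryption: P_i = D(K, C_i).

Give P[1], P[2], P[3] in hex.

P[1]: D(K, 0x8C) = 0x2C.
P[2]: D(K, 0x06) = 0xA6.
P[3]: D(K, 0xC9) = 0x63.

P[1] = 0x2C, P[2] = 0xA6, P[3] = 0x63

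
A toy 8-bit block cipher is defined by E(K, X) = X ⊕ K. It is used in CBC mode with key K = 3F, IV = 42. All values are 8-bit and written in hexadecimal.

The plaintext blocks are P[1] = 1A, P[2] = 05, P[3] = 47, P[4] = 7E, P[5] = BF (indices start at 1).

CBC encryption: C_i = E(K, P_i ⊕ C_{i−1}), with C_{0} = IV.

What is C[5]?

C[5] = E4

C[1]: P[1] ⊕ 42 = 58; E(K, 58) = 67.
C[2]: P[2] ⊕ 67 = 62; E(K, 62) = 5D.
C[3]: P[3] ⊕ 5D = 1A; E(K, 1A) = 25.
C[4]: P[4] ⊕ 25 = 5B; E(K, 5B) = 64.
C[5]: P[5] ⊕ 64 = DB; E(K, DB) = E4.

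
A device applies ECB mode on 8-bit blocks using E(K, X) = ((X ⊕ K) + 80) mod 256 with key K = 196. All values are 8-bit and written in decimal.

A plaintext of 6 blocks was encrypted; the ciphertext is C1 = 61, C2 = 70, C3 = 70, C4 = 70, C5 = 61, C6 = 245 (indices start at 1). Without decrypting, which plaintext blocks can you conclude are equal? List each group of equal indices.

ECB encrypts each block independently with the same key, so equal ciphertext blocks imply equal plaintext blocks.
C1 = C5 = 61, so P1 = P5.
C2 = C3 = C4 = 70, so P2 = P3 = P4.

P1 = P5; P2 = P3 = P4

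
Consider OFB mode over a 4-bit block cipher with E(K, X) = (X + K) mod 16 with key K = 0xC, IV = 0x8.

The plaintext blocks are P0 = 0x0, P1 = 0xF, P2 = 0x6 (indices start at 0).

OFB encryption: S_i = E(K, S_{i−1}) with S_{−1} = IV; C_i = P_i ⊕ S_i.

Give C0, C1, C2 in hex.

C0: S = E(K, 0x8) = 0x4; 0x0 ⊕ 0x4 = 0x4.
C1: S = E(K, 0x4) = 0x0; 0xF ⊕ 0x0 = 0xF.
C2: S = E(K, 0x0) = 0xC; 0x6 ⊕ 0xC = 0xA.

C0 = 0x4, C1 = 0xF, C2 = 0xA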